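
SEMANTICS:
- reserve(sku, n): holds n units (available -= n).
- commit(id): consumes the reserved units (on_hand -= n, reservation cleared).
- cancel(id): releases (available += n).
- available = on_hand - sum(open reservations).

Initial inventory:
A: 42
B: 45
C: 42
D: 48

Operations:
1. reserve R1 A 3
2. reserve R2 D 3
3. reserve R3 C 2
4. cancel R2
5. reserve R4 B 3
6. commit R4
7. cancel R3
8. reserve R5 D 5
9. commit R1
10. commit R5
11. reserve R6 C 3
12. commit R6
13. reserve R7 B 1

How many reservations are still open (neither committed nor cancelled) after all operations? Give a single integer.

Step 1: reserve R1 A 3 -> on_hand[A=42 B=45 C=42 D=48] avail[A=39 B=45 C=42 D=48] open={R1}
Step 2: reserve R2 D 3 -> on_hand[A=42 B=45 C=42 D=48] avail[A=39 B=45 C=42 D=45] open={R1,R2}
Step 3: reserve R3 C 2 -> on_hand[A=42 B=45 C=42 D=48] avail[A=39 B=45 C=40 D=45] open={R1,R2,R3}
Step 4: cancel R2 -> on_hand[A=42 B=45 C=42 D=48] avail[A=39 B=45 C=40 D=48] open={R1,R3}
Step 5: reserve R4 B 3 -> on_hand[A=42 B=45 C=42 D=48] avail[A=39 B=42 C=40 D=48] open={R1,R3,R4}
Step 6: commit R4 -> on_hand[A=42 B=42 C=42 D=48] avail[A=39 B=42 C=40 D=48] open={R1,R3}
Step 7: cancel R3 -> on_hand[A=42 B=42 C=42 D=48] avail[A=39 B=42 C=42 D=48] open={R1}
Step 8: reserve R5 D 5 -> on_hand[A=42 B=42 C=42 D=48] avail[A=39 B=42 C=42 D=43] open={R1,R5}
Step 9: commit R1 -> on_hand[A=39 B=42 C=42 D=48] avail[A=39 B=42 C=42 D=43] open={R5}
Step 10: commit R5 -> on_hand[A=39 B=42 C=42 D=43] avail[A=39 B=42 C=42 D=43] open={}
Step 11: reserve R6 C 3 -> on_hand[A=39 B=42 C=42 D=43] avail[A=39 B=42 C=39 D=43] open={R6}
Step 12: commit R6 -> on_hand[A=39 B=42 C=39 D=43] avail[A=39 B=42 C=39 D=43] open={}
Step 13: reserve R7 B 1 -> on_hand[A=39 B=42 C=39 D=43] avail[A=39 B=41 C=39 D=43] open={R7}
Open reservations: ['R7'] -> 1

Answer: 1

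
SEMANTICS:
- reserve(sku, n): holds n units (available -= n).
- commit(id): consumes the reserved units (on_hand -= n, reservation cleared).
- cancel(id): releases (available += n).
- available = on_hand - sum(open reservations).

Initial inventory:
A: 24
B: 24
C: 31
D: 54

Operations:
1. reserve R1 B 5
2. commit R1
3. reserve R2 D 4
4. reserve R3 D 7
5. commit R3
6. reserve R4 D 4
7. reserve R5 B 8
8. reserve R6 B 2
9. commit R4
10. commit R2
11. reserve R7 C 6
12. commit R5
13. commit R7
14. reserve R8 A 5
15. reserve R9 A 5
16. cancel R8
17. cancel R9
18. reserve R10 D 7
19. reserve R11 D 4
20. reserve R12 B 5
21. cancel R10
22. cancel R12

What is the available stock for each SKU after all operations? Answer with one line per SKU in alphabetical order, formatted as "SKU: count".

Answer: A: 24
B: 9
C: 25
D: 35

Derivation:
Step 1: reserve R1 B 5 -> on_hand[A=24 B=24 C=31 D=54] avail[A=24 B=19 C=31 D=54] open={R1}
Step 2: commit R1 -> on_hand[A=24 B=19 C=31 D=54] avail[A=24 B=19 C=31 D=54] open={}
Step 3: reserve R2 D 4 -> on_hand[A=24 B=19 C=31 D=54] avail[A=24 B=19 C=31 D=50] open={R2}
Step 4: reserve R3 D 7 -> on_hand[A=24 B=19 C=31 D=54] avail[A=24 B=19 C=31 D=43] open={R2,R3}
Step 5: commit R3 -> on_hand[A=24 B=19 C=31 D=47] avail[A=24 B=19 C=31 D=43] open={R2}
Step 6: reserve R4 D 4 -> on_hand[A=24 B=19 C=31 D=47] avail[A=24 B=19 C=31 D=39] open={R2,R4}
Step 7: reserve R5 B 8 -> on_hand[A=24 B=19 C=31 D=47] avail[A=24 B=11 C=31 D=39] open={R2,R4,R5}
Step 8: reserve R6 B 2 -> on_hand[A=24 B=19 C=31 D=47] avail[A=24 B=9 C=31 D=39] open={R2,R4,R5,R6}
Step 9: commit R4 -> on_hand[A=24 B=19 C=31 D=43] avail[A=24 B=9 C=31 D=39] open={R2,R5,R6}
Step 10: commit R2 -> on_hand[A=24 B=19 C=31 D=39] avail[A=24 B=9 C=31 D=39] open={R5,R6}
Step 11: reserve R7 C 6 -> on_hand[A=24 B=19 C=31 D=39] avail[A=24 B=9 C=25 D=39] open={R5,R6,R7}
Step 12: commit R5 -> on_hand[A=24 B=11 C=31 D=39] avail[A=24 B=9 C=25 D=39] open={R6,R7}
Step 13: commit R7 -> on_hand[A=24 B=11 C=25 D=39] avail[A=24 B=9 C=25 D=39] open={R6}
Step 14: reserve R8 A 5 -> on_hand[A=24 B=11 C=25 D=39] avail[A=19 B=9 C=25 D=39] open={R6,R8}
Step 15: reserve R9 A 5 -> on_hand[A=24 B=11 C=25 D=39] avail[A=14 B=9 C=25 D=39] open={R6,R8,R9}
Step 16: cancel R8 -> on_hand[A=24 B=11 C=25 D=39] avail[A=19 B=9 C=25 D=39] open={R6,R9}
Step 17: cancel R9 -> on_hand[A=24 B=11 C=25 D=39] avail[A=24 B=9 C=25 D=39] open={R6}
Step 18: reserve R10 D 7 -> on_hand[A=24 B=11 C=25 D=39] avail[A=24 B=9 C=25 D=32] open={R10,R6}
Step 19: reserve R11 D 4 -> on_hand[A=24 B=11 C=25 D=39] avail[A=24 B=9 C=25 D=28] open={R10,R11,R6}
Step 20: reserve R12 B 5 -> on_hand[A=24 B=11 C=25 D=39] avail[A=24 B=4 C=25 D=28] open={R10,R11,R12,R6}
Step 21: cancel R10 -> on_hand[A=24 B=11 C=25 D=39] avail[A=24 B=4 C=25 D=35] open={R11,R12,R6}
Step 22: cancel R12 -> on_hand[A=24 B=11 C=25 D=39] avail[A=24 B=9 C=25 D=35] open={R11,R6}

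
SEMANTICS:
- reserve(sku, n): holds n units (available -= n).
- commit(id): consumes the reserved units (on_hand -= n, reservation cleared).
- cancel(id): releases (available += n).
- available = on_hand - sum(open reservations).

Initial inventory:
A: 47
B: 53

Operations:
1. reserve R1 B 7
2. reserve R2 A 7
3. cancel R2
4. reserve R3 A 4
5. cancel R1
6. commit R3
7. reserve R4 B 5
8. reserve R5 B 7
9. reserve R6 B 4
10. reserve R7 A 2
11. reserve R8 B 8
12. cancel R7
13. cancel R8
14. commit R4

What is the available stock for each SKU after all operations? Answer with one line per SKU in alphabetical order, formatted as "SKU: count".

Step 1: reserve R1 B 7 -> on_hand[A=47 B=53] avail[A=47 B=46] open={R1}
Step 2: reserve R2 A 7 -> on_hand[A=47 B=53] avail[A=40 B=46] open={R1,R2}
Step 3: cancel R2 -> on_hand[A=47 B=53] avail[A=47 B=46] open={R1}
Step 4: reserve R3 A 4 -> on_hand[A=47 B=53] avail[A=43 B=46] open={R1,R3}
Step 5: cancel R1 -> on_hand[A=47 B=53] avail[A=43 B=53] open={R3}
Step 6: commit R3 -> on_hand[A=43 B=53] avail[A=43 B=53] open={}
Step 7: reserve R4 B 5 -> on_hand[A=43 B=53] avail[A=43 B=48] open={R4}
Step 8: reserve R5 B 7 -> on_hand[A=43 B=53] avail[A=43 B=41] open={R4,R5}
Step 9: reserve R6 B 4 -> on_hand[A=43 B=53] avail[A=43 B=37] open={R4,R5,R6}
Step 10: reserve R7 A 2 -> on_hand[A=43 B=53] avail[A=41 B=37] open={R4,R5,R6,R7}
Step 11: reserve R8 B 8 -> on_hand[A=43 B=53] avail[A=41 B=29] open={R4,R5,R6,R7,R8}
Step 12: cancel R7 -> on_hand[A=43 B=53] avail[A=43 B=29] open={R4,R5,R6,R8}
Step 13: cancel R8 -> on_hand[A=43 B=53] avail[A=43 B=37] open={R4,R5,R6}
Step 14: commit R4 -> on_hand[A=43 B=48] avail[A=43 B=37] open={R5,R6}

Answer: A: 43
B: 37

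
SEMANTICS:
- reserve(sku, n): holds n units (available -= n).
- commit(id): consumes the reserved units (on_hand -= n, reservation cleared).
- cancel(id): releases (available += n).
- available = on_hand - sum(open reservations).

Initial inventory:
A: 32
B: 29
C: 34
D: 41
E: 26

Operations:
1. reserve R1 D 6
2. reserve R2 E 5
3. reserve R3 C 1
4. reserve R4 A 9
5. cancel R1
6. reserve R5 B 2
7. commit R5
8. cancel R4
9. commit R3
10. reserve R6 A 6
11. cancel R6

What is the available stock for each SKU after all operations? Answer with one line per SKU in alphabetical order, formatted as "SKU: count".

Step 1: reserve R1 D 6 -> on_hand[A=32 B=29 C=34 D=41 E=26] avail[A=32 B=29 C=34 D=35 E=26] open={R1}
Step 2: reserve R2 E 5 -> on_hand[A=32 B=29 C=34 D=41 E=26] avail[A=32 B=29 C=34 D=35 E=21] open={R1,R2}
Step 3: reserve R3 C 1 -> on_hand[A=32 B=29 C=34 D=41 E=26] avail[A=32 B=29 C=33 D=35 E=21] open={R1,R2,R3}
Step 4: reserve R4 A 9 -> on_hand[A=32 B=29 C=34 D=41 E=26] avail[A=23 B=29 C=33 D=35 E=21] open={R1,R2,R3,R4}
Step 5: cancel R1 -> on_hand[A=32 B=29 C=34 D=41 E=26] avail[A=23 B=29 C=33 D=41 E=21] open={R2,R3,R4}
Step 6: reserve R5 B 2 -> on_hand[A=32 B=29 C=34 D=41 E=26] avail[A=23 B=27 C=33 D=41 E=21] open={R2,R3,R4,R5}
Step 7: commit R5 -> on_hand[A=32 B=27 C=34 D=41 E=26] avail[A=23 B=27 C=33 D=41 E=21] open={R2,R3,R4}
Step 8: cancel R4 -> on_hand[A=32 B=27 C=34 D=41 E=26] avail[A=32 B=27 C=33 D=41 E=21] open={R2,R3}
Step 9: commit R3 -> on_hand[A=32 B=27 C=33 D=41 E=26] avail[A=32 B=27 C=33 D=41 E=21] open={R2}
Step 10: reserve R6 A 6 -> on_hand[A=32 B=27 C=33 D=41 E=26] avail[A=26 B=27 C=33 D=41 E=21] open={R2,R6}
Step 11: cancel R6 -> on_hand[A=32 B=27 C=33 D=41 E=26] avail[A=32 B=27 C=33 D=41 E=21] open={R2}

Answer: A: 32
B: 27
C: 33
D: 41
E: 21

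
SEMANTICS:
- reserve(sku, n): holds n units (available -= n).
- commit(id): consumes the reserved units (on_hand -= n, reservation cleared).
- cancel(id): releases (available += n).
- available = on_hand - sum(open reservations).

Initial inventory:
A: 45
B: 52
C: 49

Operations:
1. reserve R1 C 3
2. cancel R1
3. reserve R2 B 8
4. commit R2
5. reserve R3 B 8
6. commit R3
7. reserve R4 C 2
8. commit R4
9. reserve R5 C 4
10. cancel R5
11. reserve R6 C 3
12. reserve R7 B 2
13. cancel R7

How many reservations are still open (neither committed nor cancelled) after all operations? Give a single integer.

Step 1: reserve R1 C 3 -> on_hand[A=45 B=52 C=49] avail[A=45 B=52 C=46] open={R1}
Step 2: cancel R1 -> on_hand[A=45 B=52 C=49] avail[A=45 B=52 C=49] open={}
Step 3: reserve R2 B 8 -> on_hand[A=45 B=52 C=49] avail[A=45 B=44 C=49] open={R2}
Step 4: commit R2 -> on_hand[A=45 B=44 C=49] avail[A=45 B=44 C=49] open={}
Step 5: reserve R3 B 8 -> on_hand[A=45 B=44 C=49] avail[A=45 B=36 C=49] open={R3}
Step 6: commit R3 -> on_hand[A=45 B=36 C=49] avail[A=45 B=36 C=49] open={}
Step 7: reserve R4 C 2 -> on_hand[A=45 B=36 C=49] avail[A=45 B=36 C=47] open={R4}
Step 8: commit R4 -> on_hand[A=45 B=36 C=47] avail[A=45 B=36 C=47] open={}
Step 9: reserve R5 C 4 -> on_hand[A=45 B=36 C=47] avail[A=45 B=36 C=43] open={R5}
Step 10: cancel R5 -> on_hand[A=45 B=36 C=47] avail[A=45 B=36 C=47] open={}
Step 11: reserve R6 C 3 -> on_hand[A=45 B=36 C=47] avail[A=45 B=36 C=44] open={R6}
Step 12: reserve R7 B 2 -> on_hand[A=45 B=36 C=47] avail[A=45 B=34 C=44] open={R6,R7}
Step 13: cancel R7 -> on_hand[A=45 B=36 C=47] avail[A=45 B=36 C=44] open={R6}
Open reservations: ['R6'] -> 1

Answer: 1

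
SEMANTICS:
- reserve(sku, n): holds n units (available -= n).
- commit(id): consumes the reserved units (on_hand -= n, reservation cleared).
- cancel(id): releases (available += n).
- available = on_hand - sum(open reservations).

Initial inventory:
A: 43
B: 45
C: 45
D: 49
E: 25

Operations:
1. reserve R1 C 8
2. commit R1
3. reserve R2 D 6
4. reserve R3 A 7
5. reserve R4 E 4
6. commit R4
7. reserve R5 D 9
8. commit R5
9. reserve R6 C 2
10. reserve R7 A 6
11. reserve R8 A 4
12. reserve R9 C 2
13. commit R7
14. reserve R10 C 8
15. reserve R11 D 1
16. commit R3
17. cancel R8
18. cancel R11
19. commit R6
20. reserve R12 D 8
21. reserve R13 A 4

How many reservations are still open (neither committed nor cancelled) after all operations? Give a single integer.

Step 1: reserve R1 C 8 -> on_hand[A=43 B=45 C=45 D=49 E=25] avail[A=43 B=45 C=37 D=49 E=25] open={R1}
Step 2: commit R1 -> on_hand[A=43 B=45 C=37 D=49 E=25] avail[A=43 B=45 C=37 D=49 E=25] open={}
Step 3: reserve R2 D 6 -> on_hand[A=43 B=45 C=37 D=49 E=25] avail[A=43 B=45 C=37 D=43 E=25] open={R2}
Step 4: reserve R3 A 7 -> on_hand[A=43 B=45 C=37 D=49 E=25] avail[A=36 B=45 C=37 D=43 E=25] open={R2,R3}
Step 5: reserve R4 E 4 -> on_hand[A=43 B=45 C=37 D=49 E=25] avail[A=36 B=45 C=37 D=43 E=21] open={R2,R3,R4}
Step 6: commit R4 -> on_hand[A=43 B=45 C=37 D=49 E=21] avail[A=36 B=45 C=37 D=43 E=21] open={R2,R3}
Step 7: reserve R5 D 9 -> on_hand[A=43 B=45 C=37 D=49 E=21] avail[A=36 B=45 C=37 D=34 E=21] open={R2,R3,R5}
Step 8: commit R5 -> on_hand[A=43 B=45 C=37 D=40 E=21] avail[A=36 B=45 C=37 D=34 E=21] open={R2,R3}
Step 9: reserve R6 C 2 -> on_hand[A=43 B=45 C=37 D=40 E=21] avail[A=36 B=45 C=35 D=34 E=21] open={R2,R3,R6}
Step 10: reserve R7 A 6 -> on_hand[A=43 B=45 C=37 D=40 E=21] avail[A=30 B=45 C=35 D=34 E=21] open={R2,R3,R6,R7}
Step 11: reserve R8 A 4 -> on_hand[A=43 B=45 C=37 D=40 E=21] avail[A=26 B=45 C=35 D=34 E=21] open={R2,R3,R6,R7,R8}
Step 12: reserve R9 C 2 -> on_hand[A=43 B=45 C=37 D=40 E=21] avail[A=26 B=45 C=33 D=34 E=21] open={R2,R3,R6,R7,R8,R9}
Step 13: commit R7 -> on_hand[A=37 B=45 C=37 D=40 E=21] avail[A=26 B=45 C=33 D=34 E=21] open={R2,R3,R6,R8,R9}
Step 14: reserve R10 C 8 -> on_hand[A=37 B=45 C=37 D=40 E=21] avail[A=26 B=45 C=25 D=34 E=21] open={R10,R2,R3,R6,R8,R9}
Step 15: reserve R11 D 1 -> on_hand[A=37 B=45 C=37 D=40 E=21] avail[A=26 B=45 C=25 D=33 E=21] open={R10,R11,R2,R3,R6,R8,R9}
Step 16: commit R3 -> on_hand[A=30 B=45 C=37 D=40 E=21] avail[A=26 B=45 C=25 D=33 E=21] open={R10,R11,R2,R6,R8,R9}
Step 17: cancel R8 -> on_hand[A=30 B=45 C=37 D=40 E=21] avail[A=30 B=45 C=25 D=33 E=21] open={R10,R11,R2,R6,R9}
Step 18: cancel R11 -> on_hand[A=30 B=45 C=37 D=40 E=21] avail[A=30 B=45 C=25 D=34 E=21] open={R10,R2,R6,R9}
Step 19: commit R6 -> on_hand[A=30 B=45 C=35 D=40 E=21] avail[A=30 B=45 C=25 D=34 E=21] open={R10,R2,R9}
Step 20: reserve R12 D 8 -> on_hand[A=30 B=45 C=35 D=40 E=21] avail[A=30 B=45 C=25 D=26 E=21] open={R10,R12,R2,R9}
Step 21: reserve R13 A 4 -> on_hand[A=30 B=45 C=35 D=40 E=21] avail[A=26 B=45 C=25 D=26 E=21] open={R10,R12,R13,R2,R9}
Open reservations: ['R10', 'R12', 'R13', 'R2', 'R9'] -> 5

Answer: 5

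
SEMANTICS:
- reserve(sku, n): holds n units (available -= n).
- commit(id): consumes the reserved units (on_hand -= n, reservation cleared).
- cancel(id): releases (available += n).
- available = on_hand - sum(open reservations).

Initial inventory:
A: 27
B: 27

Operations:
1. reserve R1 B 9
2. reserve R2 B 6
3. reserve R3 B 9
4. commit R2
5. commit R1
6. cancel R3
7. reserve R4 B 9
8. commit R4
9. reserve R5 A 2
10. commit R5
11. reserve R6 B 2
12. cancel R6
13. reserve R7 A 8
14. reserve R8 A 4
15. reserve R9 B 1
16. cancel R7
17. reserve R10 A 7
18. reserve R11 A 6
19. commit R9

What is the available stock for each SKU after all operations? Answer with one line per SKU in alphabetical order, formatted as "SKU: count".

Step 1: reserve R1 B 9 -> on_hand[A=27 B=27] avail[A=27 B=18] open={R1}
Step 2: reserve R2 B 6 -> on_hand[A=27 B=27] avail[A=27 B=12] open={R1,R2}
Step 3: reserve R3 B 9 -> on_hand[A=27 B=27] avail[A=27 B=3] open={R1,R2,R3}
Step 4: commit R2 -> on_hand[A=27 B=21] avail[A=27 B=3] open={R1,R3}
Step 5: commit R1 -> on_hand[A=27 B=12] avail[A=27 B=3] open={R3}
Step 6: cancel R3 -> on_hand[A=27 B=12] avail[A=27 B=12] open={}
Step 7: reserve R4 B 9 -> on_hand[A=27 B=12] avail[A=27 B=3] open={R4}
Step 8: commit R4 -> on_hand[A=27 B=3] avail[A=27 B=3] open={}
Step 9: reserve R5 A 2 -> on_hand[A=27 B=3] avail[A=25 B=3] open={R5}
Step 10: commit R5 -> on_hand[A=25 B=3] avail[A=25 B=3] open={}
Step 11: reserve R6 B 2 -> on_hand[A=25 B=3] avail[A=25 B=1] open={R6}
Step 12: cancel R6 -> on_hand[A=25 B=3] avail[A=25 B=3] open={}
Step 13: reserve R7 A 8 -> on_hand[A=25 B=3] avail[A=17 B=3] open={R7}
Step 14: reserve R8 A 4 -> on_hand[A=25 B=3] avail[A=13 B=3] open={R7,R8}
Step 15: reserve R9 B 1 -> on_hand[A=25 B=3] avail[A=13 B=2] open={R7,R8,R9}
Step 16: cancel R7 -> on_hand[A=25 B=3] avail[A=21 B=2] open={R8,R9}
Step 17: reserve R10 A 7 -> on_hand[A=25 B=3] avail[A=14 B=2] open={R10,R8,R9}
Step 18: reserve R11 A 6 -> on_hand[A=25 B=3] avail[A=8 B=2] open={R10,R11,R8,R9}
Step 19: commit R9 -> on_hand[A=25 B=2] avail[A=8 B=2] open={R10,R11,R8}

Answer: A: 8
B: 2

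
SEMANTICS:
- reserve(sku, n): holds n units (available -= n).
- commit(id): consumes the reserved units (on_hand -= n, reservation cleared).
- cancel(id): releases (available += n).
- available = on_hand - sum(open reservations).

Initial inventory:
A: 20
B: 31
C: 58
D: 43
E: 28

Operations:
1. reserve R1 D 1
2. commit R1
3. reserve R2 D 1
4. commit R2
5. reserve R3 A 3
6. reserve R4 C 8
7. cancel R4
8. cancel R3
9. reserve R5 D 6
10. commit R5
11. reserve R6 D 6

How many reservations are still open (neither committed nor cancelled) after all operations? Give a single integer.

Answer: 1

Derivation:
Step 1: reserve R1 D 1 -> on_hand[A=20 B=31 C=58 D=43 E=28] avail[A=20 B=31 C=58 D=42 E=28] open={R1}
Step 2: commit R1 -> on_hand[A=20 B=31 C=58 D=42 E=28] avail[A=20 B=31 C=58 D=42 E=28] open={}
Step 3: reserve R2 D 1 -> on_hand[A=20 B=31 C=58 D=42 E=28] avail[A=20 B=31 C=58 D=41 E=28] open={R2}
Step 4: commit R2 -> on_hand[A=20 B=31 C=58 D=41 E=28] avail[A=20 B=31 C=58 D=41 E=28] open={}
Step 5: reserve R3 A 3 -> on_hand[A=20 B=31 C=58 D=41 E=28] avail[A=17 B=31 C=58 D=41 E=28] open={R3}
Step 6: reserve R4 C 8 -> on_hand[A=20 B=31 C=58 D=41 E=28] avail[A=17 B=31 C=50 D=41 E=28] open={R3,R4}
Step 7: cancel R4 -> on_hand[A=20 B=31 C=58 D=41 E=28] avail[A=17 B=31 C=58 D=41 E=28] open={R3}
Step 8: cancel R3 -> on_hand[A=20 B=31 C=58 D=41 E=28] avail[A=20 B=31 C=58 D=41 E=28] open={}
Step 9: reserve R5 D 6 -> on_hand[A=20 B=31 C=58 D=41 E=28] avail[A=20 B=31 C=58 D=35 E=28] open={R5}
Step 10: commit R5 -> on_hand[A=20 B=31 C=58 D=35 E=28] avail[A=20 B=31 C=58 D=35 E=28] open={}
Step 11: reserve R6 D 6 -> on_hand[A=20 B=31 C=58 D=35 E=28] avail[A=20 B=31 C=58 D=29 E=28] open={R6}
Open reservations: ['R6'] -> 1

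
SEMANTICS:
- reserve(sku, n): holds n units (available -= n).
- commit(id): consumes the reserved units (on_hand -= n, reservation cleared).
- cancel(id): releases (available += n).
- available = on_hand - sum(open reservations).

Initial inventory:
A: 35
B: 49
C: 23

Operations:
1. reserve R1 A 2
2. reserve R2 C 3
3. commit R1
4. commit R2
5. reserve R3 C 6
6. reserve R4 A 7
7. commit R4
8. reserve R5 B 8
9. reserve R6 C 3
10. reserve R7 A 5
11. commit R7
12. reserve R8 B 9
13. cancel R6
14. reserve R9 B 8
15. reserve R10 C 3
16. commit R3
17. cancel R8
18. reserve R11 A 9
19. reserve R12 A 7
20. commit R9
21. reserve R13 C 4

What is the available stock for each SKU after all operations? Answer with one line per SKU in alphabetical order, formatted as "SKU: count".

Answer: A: 5
B: 33
C: 7

Derivation:
Step 1: reserve R1 A 2 -> on_hand[A=35 B=49 C=23] avail[A=33 B=49 C=23] open={R1}
Step 2: reserve R2 C 3 -> on_hand[A=35 B=49 C=23] avail[A=33 B=49 C=20] open={R1,R2}
Step 3: commit R1 -> on_hand[A=33 B=49 C=23] avail[A=33 B=49 C=20] open={R2}
Step 4: commit R2 -> on_hand[A=33 B=49 C=20] avail[A=33 B=49 C=20] open={}
Step 5: reserve R3 C 6 -> on_hand[A=33 B=49 C=20] avail[A=33 B=49 C=14] open={R3}
Step 6: reserve R4 A 7 -> on_hand[A=33 B=49 C=20] avail[A=26 B=49 C=14] open={R3,R4}
Step 7: commit R4 -> on_hand[A=26 B=49 C=20] avail[A=26 B=49 C=14] open={R3}
Step 8: reserve R5 B 8 -> on_hand[A=26 B=49 C=20] avail[A=26 B=41 C=14] open={R3,R5}
Step 9: reserve R6 C 3 -> on_hand[A=26 B=49 C=20] avail[A=26 B=41 C=11] open={R3,R5,R6}
Step 10: reserve R7 A 5 -> on_hand[A=26 B=49 C=20] avail[A=21 B=41 C=11] open={R3,R5,R6,R7}
Step 11: commit R7 -> on_hand[A=21 B=49 C=20] avail[A=21 B=41 C=11] open={R3,R5,R6}
Step 12: reserve R8 B 9 -> on_hand[A=21 B=49 C=20] avail[A=21 B=32 C=11] open={R3,R5,R6,R8}
Step 13: cancel R6 -> on_hand[A=21 B=49 C=20] avail[A=21 B=32 C=14] open={R3,R5,R8}
Step 14: reserve R9 B 8 -> on_hand[A=21 B=49 C=20] avail[A=21 B=24 C=14] open={R3,R5,R8,R9}
Step 15: reserve R10 C 3 -> on_hand[A=21 B=49 C=20] avail[A=21 B=24 C=11] open={R10,R3,R5,R8,R9}
Step 16: commit R3 -> on_hand[A=21 B=49 C=14] avail[A=21 B=24 C=11] open={R10,R5,R8,R9}
Step 17: cancel R8 -> on_hand[A=21 B=49 C=14] avail[A=21 B=33 C=11] open={R10,R5,R9}
Step 18: reserve R11 A 9 -> on_hand[A=21 B=49 C=14] avail[A=12 B=33 C=11] open={R10,R11,R5,R9}
Step 19: reserve R12 A 7 -> on_hand[A=21 B=49 C=14] avail[A=5 B=33 C=11] open={R10,R11,R12,R5,R9}
Step 20: commit R9 -> on_hand[A=21 B=41 C=14] avail[A=5 B=33 C=11] open={R10,R11,R12,R5}
Step 21: reserve R13 C 4 -> on_hand[A=21 B=41 C=14] avail[A=5 B=33 C=7] open={R10,R11,R12,R13,R5}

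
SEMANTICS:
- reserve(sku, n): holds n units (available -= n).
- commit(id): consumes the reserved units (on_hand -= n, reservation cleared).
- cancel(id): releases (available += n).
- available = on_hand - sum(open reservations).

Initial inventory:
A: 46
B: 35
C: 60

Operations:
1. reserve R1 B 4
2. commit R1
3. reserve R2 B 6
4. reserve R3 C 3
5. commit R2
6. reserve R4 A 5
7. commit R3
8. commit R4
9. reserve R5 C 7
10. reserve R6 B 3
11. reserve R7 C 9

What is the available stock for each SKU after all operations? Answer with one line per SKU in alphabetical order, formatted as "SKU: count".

Step 1: reserve R1 B 4 -> on_hand[A=46 B=35 C=60] avail[A=46 B=31 C=60] open={R1}
Step 2: commit R1 -> on_hand[A=46 B=31 C=60] avail[A=46 B=31 C=60] open={}
Step 3: reserve R2 B 6 -> on_hand[A=46 B=31 C=60] avail[A=46 B=25 C=60] open={R2}
Step 4: reserve R3 C 3 -> on_hand[A=46 B=31 C=60] avail[A=46 B=25 C=57] open={R2,R3}
Step 5: commit R2 -> on_hand[A=46 B=25 C=60] avail[A=46 B=25 C=57] open={R3}
Step 6: reserve R4 A 5 -> on_hand[A=46 B=25 C=60] avail[A=41 B=25 C=57] open={R3,R4}
Step 7: commit R3 -> on_hand[A=46 B=25 C=57] avail[A=41 B=25 C=57] open={R4}
Step 8: commit R4 -> on_hand[A=41 B=25 C=57] avail[A=41 B=25 C=57] open={}
Step 9: reserve R5 C 7 -> on_hand[A=41 B=25 C=57] avail[A=41 B=25 C=50] open={R5}
Step 10: reserve R6 B 3 -> on_hand[A=41 B=25 C=57] avail[A=41 B=22 C=50] open={R5,R6}
Step 11: reserve R7 C 9 -> on_hand[A=41 B=25 C=57] avail[A=41 B=22 C=41] open={R5,R6,R7}

Answer: A: 41
B: 22
C: 41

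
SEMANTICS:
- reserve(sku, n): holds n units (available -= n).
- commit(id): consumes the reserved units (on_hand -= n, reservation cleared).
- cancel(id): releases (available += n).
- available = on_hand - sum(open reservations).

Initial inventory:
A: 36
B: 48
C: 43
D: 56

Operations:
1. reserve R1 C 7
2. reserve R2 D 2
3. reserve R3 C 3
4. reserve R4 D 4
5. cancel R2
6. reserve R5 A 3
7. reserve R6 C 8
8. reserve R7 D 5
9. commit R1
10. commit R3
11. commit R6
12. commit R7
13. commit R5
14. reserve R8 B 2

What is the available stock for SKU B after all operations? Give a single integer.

Step 1: reserve R1 C 7 -> on_hand[A=36 B=48 C=43 D=56] avail[A=36 B=48 C=36 D=56] open={R1}
Step 2: reserve R2 D 2 -> on_hand[A=36 B=48 C=43 D=56] avail[A=36 B=48 C=36 D=54] open={R1,R2}
Step 3: reserve R3 C 3 -> on_hand[A=36 B=48 C=43 D=56] avail[A=36 B=48 C=33 D=54] open={R1,R2,R3}
Step 4: reserve R4 D 4 -> on_hand[A=36 B=48 C=43 D=56] avail[A=36 B=48 C=33 D=50] open={R1,R2,R3,R4}
Step 5: cancel R2 -> on_hand[A=36 B=48 C=43 D=56] avail[A=36 B=48 C=33 D=52] open={R1,R3,R4}
Step 6: reserve R5 A 3 -> on_hand[A=36 B=48 C=43 D=56] avail[A=33 B=48 C=33 D=52] open={R1,R3,R4,R5}
Step 7: reserve R6 C 8 -> on_hand[A=36 B=48 C=43 D=56] avail[A=33 B=48 C=25 D=52] open={R1,R3,R4,R5,R6}
Step 8: reserve R7 D 5 -> on_hand[A=36 B=48 C=43 D=56] avail[A=33 B=48 C=25 D=47] open={R1,R3,R4,R5,R6,R7}
Step 9: commit R1 -> on_hand[A=36 B=48 C=36 D=56] avail[A=33 B=48 C=25 D=47] open={R3,R4,R5,R6,R7}
Step 10: commit R3 -> on_hand[A=36 B=48 C=33 D=56] avail[A=33 B=48 C=25 D=47] open={R4,R5,R6,R7}
Step 11: commit R6 -> on_hand[A=36 B=48 C=25 D=56] avail[A=33 B=48 C=25 D=47] open={R4,R5,R7}
Step 12: commit R7 -> on_hand[A=36 B=48 C=25 D=51] avail[A=33 B=48 C=25 D=47] open={R4,R5}
Step 13: commit R5 -> on_hand[A=33 B=48 C=25 D=51] avail[A=33 B=48 C=25 D=47] open={R4}
Step 14: reserve R8 B 2 -> on_hand[A=33 B=48 C=25 D=51] avail[A=33 B=46 C=25 D=47] open={R4,R8}
Final available[B] = 46

Answer: 46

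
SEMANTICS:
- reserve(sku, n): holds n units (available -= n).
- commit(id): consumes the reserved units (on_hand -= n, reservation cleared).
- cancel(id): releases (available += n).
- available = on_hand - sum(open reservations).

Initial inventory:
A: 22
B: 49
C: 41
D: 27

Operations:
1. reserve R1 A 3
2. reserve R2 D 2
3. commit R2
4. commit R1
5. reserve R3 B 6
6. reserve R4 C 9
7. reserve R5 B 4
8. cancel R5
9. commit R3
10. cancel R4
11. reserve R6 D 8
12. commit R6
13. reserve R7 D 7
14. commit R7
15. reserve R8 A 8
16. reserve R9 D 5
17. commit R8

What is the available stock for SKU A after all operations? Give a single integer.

Answer: 11

Derivation:
Step 1: reserve R1 A 3 -> on_hand[A=22 B=49 C=41 D=27] avail[A=19 B=49 C=41 D=27] open={R1}
Step 2: reserve R2 D 2 -> on_hand[A=22 B=49 C=41 D=27] avail[A=19 B=49 C=41 D=25] open={R1,R2}
Step 3: commit R2 -> on_hand[A=22 B=49 C=41 D=25] avail[A=19 B=49 C=41 D=25] open={R1}
Step 4: commit R1 -> on_hand[A=19 B=49 C=41 D=25] avail[A=19 B=49 C=41 D=25] open={}
Step 5: reserve R3 B 6 -> on_hand[A=19 B=49 C=41 D=25] avail[A=19 B=43 C=41 D=25] open={R3}
Step 6: reserve R4 C 9 -> on_hand[A=19 B=49 C=41 D=25] avail[A=19 B=43 C=32 D=25] open={R3,R4}
Step 7: reserve R5 B 4 -> on_hand[A=19 B=49 C=41 D=25] avail[A=19 B=39 C=32 D=25] open={R3,R4,R5}
Step 8: cancel R5 -> on_hand[A=19 B=49 C=41 D=25] avail[A=19 B=43 C=32 D=25] open={R3,R4}
Step 9: commit R3 -> on_hand[A=19 B=43 C=41 D=25] avail[A=19 B=43 C=32 D=25] open={R4}
Step 10: cancel R4 -> on_hand[A=19 B=43 C=41 D=25] avail[A=19 B=43 C=41 D=25] open={}
Step 11: reserve R6 D 8 -> on_hand[A=19 B=43 C=41 D=25] avail[A=19 B=43 C=41 D=17] open={R6}
Step 12: commit R6 -> on_hand[A=19 B=43 C=41 D=17] avail[A=19 B=43 C=41 D=17] open={}
Step 13: reserve R7 D 7 -> on_hand[A=19 B=43 C=41 D=17] avail[A=19 B=43 C=41 D=10] open={R7}
Step 14: commit R7 -> on_hand[A=19 B=43 C=41 D=10] avail[A=19 B=43 C=41 D=10] open={}
Step 15: reserve R8 A 8 -> on_hand[A=19 B=43 C=41 D=10] avail[A=11 B=43 C=41 D=10] open={R8}
Step 16: reserve R9 D 5 -> on_hand[A=19 B=43 C=41 D=10] avail[A=11 B=43 C=41 D=5] open={R8,R9}
Step 17: commit R8 -> on_hand[A=11 B=43 C=41 D=10] avail[A=11 B=43 C=41 D=5] open={R9}
Final available[A] = 11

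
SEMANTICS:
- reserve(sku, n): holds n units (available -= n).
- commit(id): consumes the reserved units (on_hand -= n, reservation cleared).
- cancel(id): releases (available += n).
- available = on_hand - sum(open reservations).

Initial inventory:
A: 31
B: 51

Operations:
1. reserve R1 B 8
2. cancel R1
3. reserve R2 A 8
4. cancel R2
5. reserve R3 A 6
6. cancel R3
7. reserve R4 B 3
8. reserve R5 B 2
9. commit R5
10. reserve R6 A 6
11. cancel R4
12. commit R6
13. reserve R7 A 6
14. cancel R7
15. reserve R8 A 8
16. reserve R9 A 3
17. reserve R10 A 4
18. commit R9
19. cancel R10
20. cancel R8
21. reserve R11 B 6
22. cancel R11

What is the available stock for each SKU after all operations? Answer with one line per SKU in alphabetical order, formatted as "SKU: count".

Answer: A: 22
B: 49

Derivation:
Step 1: reserve R1 B 8 -> on_hand[A=31 B=51] avail[A=31 B=43] open={R1}
Step 2: cancel R1 -> on_hand[A=31 B=51] avail[A=31 B=51] open={}
Step 3: reserve R2 A 8 -> on_hand[A=31 B=51] avail[A=23 B=51] open={R2}
Step 4: cancel R2 -> on_hand[A=31 B=51] avail[A=31 B=51] open={}
Step 5: reserve R3 A 6 -> on_hand[A=31 B=51] avail[A=25 B=51] open={R3}
Step 6: cancel R3 -> on_hand[A=31 B=51] avail[A=31 B=51] open={}
Step 7: reserve R4 B 3 -> on_hand[A=31 B=51] avail[A=31 B=48] open={R4}
Step 8: reserve R5 B 2 -> on_hand[A=31 B=51] avail[A=31 B=46] open={R4,R5}
Step 9: commit R5 -> on_hand[A=31 B=49] avail[A=31 B=46] open={R4}
Step 10: reserve R6 A 6 -> on_hand[A=31 B=49] avail[A=25 B=46] open={R4,R6}
Step 11: cancel R4 -> on_hand[A=31 B=49] avail[A=25 B=49] open={R6}
Step 12: commit R6 -> on_hand[A=25 B=49] avail[A=25 B=49] open={}
Step 13: reserve R7 A 6 -> on_hand[A=25 B=49] avail[A=19 B=49] open={R7}
Step 14: cancel R7 -> on_hand[A=25 B=49] avail[A=25 B=49] open={}
Step 15: reserve R8 A 8 -> on_hand[A=25 B=49] avail[A=17 B=49] open={R8}
Step 16: reserve R9 A 3 -> on_hand[A=25 B=49] avail[A=14 B=49] open={R8,R9}
Step 17: reserve R10 A 4 -> on_hand[A=25 B=49] avail[A=10 B=49] open={R10,R8,R9}
Step 18: commit R9 -> on_hand[A=22 B=49] avail[A=10 B=49] open={R10,R8}
Step 19: cancel R10 -> on_hand[A=22 B=49] avail[A=14 B=49] open={R8}
Step 20: cancel R8 -> on_hand[A=22 B=49] avail[A=22 B=49] open={}
Step 21: reserve R11 B 6 -> on_hand[A=22 B=49] avail[A=22 B=43] open={R11}
Step 22: cancel R11 -> on_hand[A=22 B=49] avail[A=22 B=49] open={}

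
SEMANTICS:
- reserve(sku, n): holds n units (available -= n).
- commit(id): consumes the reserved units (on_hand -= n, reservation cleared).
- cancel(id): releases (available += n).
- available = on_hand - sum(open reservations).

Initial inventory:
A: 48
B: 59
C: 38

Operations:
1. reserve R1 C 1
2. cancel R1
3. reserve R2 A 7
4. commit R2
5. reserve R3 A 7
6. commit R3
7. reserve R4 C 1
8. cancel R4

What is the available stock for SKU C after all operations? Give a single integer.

Step 1: reserve R1 C 1 -> on_hand[A=48 B=59 C=38] avail[A=48 B=59 C=37] open={R1}
Step 2: cancel R1 -> on_hand[A=48 B=59 C=38] avail[A=48 B=59 C=38] open={}
Step 3: reserve R2 A 7 -> on_hand[A=48 B=59 C=38] avail[A=41 B=59 C=38] open={R2}
Step 4: commit R2 -> on_hand[A=41 B=59 C=38] avail[A=41 B=59 C=38] open={}
Step 5: reserve R3 A 7 -> on_hand[A=41 B=59 C=38] avail[A=34 B=59 C=38] open={R3}
Step 6: commit R3 -> on_hand[A=34 B=59 C=38] avail[A=34 B=59 C=38] open={}
Step 7: reserve R4 C 1 -> on_hand[A=34 B=59 C=38] avail[A=34 B=59 C=37] open={R4}
Step 8: cancel R4 -> on_hand[A=34 B=59 C=38] avail[A=34 B=59 C=38] open={}
Final available[C] = 38

Answer: 38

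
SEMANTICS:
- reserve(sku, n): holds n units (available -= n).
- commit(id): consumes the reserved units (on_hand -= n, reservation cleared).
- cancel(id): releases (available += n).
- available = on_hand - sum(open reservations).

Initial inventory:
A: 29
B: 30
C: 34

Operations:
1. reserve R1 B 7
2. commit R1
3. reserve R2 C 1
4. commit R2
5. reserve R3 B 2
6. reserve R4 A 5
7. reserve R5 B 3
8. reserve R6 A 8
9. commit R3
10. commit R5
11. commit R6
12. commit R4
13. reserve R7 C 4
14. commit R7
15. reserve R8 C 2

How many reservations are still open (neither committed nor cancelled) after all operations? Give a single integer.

Answer: 1

Derivation:
Step 1: reserve R1 B 7 -> on_hand[A=29 B=30 C=34] avail[A=29 B=23 C=34] open={R1}
Step 2: commit R1 -> on_hand[A=29 B=23 C=34] avail[A=29 B=23 C=34] open={}
Step 3: reserve R2 C 1 -> on_hand[A=29 B=23 C=34] avail[A=29 B=23 C=33] open={R2}
Step 4: commit R2 -> on_hand[A=29 B=23 C=33] avail[A=29 B=23 C=33] open={}
Step 5: reserve R3 B 2 -> on_hand[A=29 B=23 C=33] avail[A=29 B=21 C=33] open={R3}
Step 6: reserve R4 A 5 -> on_hand[A=29 B=23 C=33] avail[A=24 B=21 C=33] open={R3,R4}
Step 7: reserve R5 B 3 -> on_hand[A=29 B=23 C=33] avail[A=24 B=18 C=33] open={R3,R4,R5}
Step 8: reserve R6 A 8 -> on_hand[A=29 B=23 C=33] avail[A=16 B=18 C=33] open={R3,R4,R5,R6}
Step 9: commit R3 -> on_hand[A=29 B=21 C=33] avail[A=16 B=18 C=33] open={R4,R5,R6}
Step 10: commit R5 -> on_hand[A=29 B=18 C=33] avail[A=16 B=18 C=33] open={R4,R6}
Step 11: commit R6 -> on_hand[A=21 B=18 C=33] avail[A=16 B=18 C=33] open={R4}
Step 12: commit R4 -> on_hand[A=16 B=18 C=33] avail[A=16 B=18 C=33] open={}
Step 13: reserve R7 C 4 -> on_hand[A=16 B=18 C=33] avail[A=16 B=18 C=29] open={R7}
Step 14: commit R7 -> on_hand[A=16 B=18 C=29] avail[A=16 B=18 C=29] open={}
Step 15: reserve R8 C 2 -> on_hand[A=16 B=18 C=29] avail[A=16 B=18 C=27] open={R8}
Open reservations: ['R8'] -> 1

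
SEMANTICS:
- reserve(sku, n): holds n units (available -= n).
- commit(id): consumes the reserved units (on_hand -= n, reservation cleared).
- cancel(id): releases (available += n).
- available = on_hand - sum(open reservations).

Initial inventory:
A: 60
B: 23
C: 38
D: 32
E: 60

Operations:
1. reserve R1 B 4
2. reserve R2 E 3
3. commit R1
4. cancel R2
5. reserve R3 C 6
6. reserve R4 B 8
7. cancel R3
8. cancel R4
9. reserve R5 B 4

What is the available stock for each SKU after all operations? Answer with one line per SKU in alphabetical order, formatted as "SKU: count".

Step 1: reserve R1 B 4 -> on_hand[A=60 B=23 C=38 D=32 E=60] avail[A=60 B=19 C=38 D=32 E=60] open={R1}
Step 2: reserve R2 E 3 -> on_hand[A=60 B=23 C=38 D=32 E=60] avail[A=60 B=19 C=38 D=32 E=57] open={R1,R2}
Step 3: commit R1 -> on_hand[A=60 B=19 C=38 D=32 E=60] avail[A=60 B=19 C=38 D=32 E=57] open={R2}
Step 4: cancel R2 -> on_hand[A=60 B=19 C=38 D=32 E=60] avail[A=60 B=19 C=38 D=32 E=60] open={}
Step 5: reserve R3 C 6 -> on_hand[A=60 B=19 C=38 D=32 E=60] avail[A=60 B=19 C=32 D=32 E=60] open={R3}
Step 6: reserve R4 B 8 -> on_hand[A=60 B=19 C=38 D=32 E=60] avail[A=60 B=11 C=32 D=32 E=60] open={R3,R4}
Step 7: cancel R3 -> on_hand[A=60 B=19 C=38 D=32 E=60] avail[A=60 B=11 C=38 D=32 E=60] open={R4}
Step 8: cancel R4 -> on_hand[A=60 B=19 C=38 D=32 E=60] avail[A=60 B=19 C=38 D=32 E=60] open={}
Step 9: reserve R5 B 4 -> on_hand[A=60 B=19 C=38 D=32 E=60] avail[A=60 B=15 C=38 D=32 E=60] open={R5}

Answer: A: 60
B: 15
C: 38
D: 32
E: 60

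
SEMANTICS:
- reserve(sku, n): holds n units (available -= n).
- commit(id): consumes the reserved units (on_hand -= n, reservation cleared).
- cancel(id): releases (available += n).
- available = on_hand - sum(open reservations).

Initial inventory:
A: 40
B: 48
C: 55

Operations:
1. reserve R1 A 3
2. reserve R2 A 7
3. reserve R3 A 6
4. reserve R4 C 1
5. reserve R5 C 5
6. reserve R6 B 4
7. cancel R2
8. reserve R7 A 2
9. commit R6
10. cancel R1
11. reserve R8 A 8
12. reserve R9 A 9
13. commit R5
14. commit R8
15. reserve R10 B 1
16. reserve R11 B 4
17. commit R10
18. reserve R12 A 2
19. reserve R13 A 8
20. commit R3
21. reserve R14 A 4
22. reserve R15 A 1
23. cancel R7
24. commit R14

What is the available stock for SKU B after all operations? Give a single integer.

Step 1: reserve R1 A 3 -> on_hand[A=40 B=48 C=55] avail[A=37 B=48 C=55] open={R1}
Step 2: reserve R2 A 7 -> on_hand[A=40 B=48 C=55] avail[A=30 B=48 C=55] open={R1,R2}
Step 3: reserve R3 A 6 -> on_hand[A=40 B=48 C=55] avail[A=24 B=48 C=55] open={R1,R2,R3}
Step 4: reserve R4 C 1 -> on_hand[A=40 B=48 C=55] avail[A=24 B=48 C=54] open={R1,R2,R3,R4}
Step 5: reserve R5 C 5 -> on_hand[A=40 B=48 C=55] avail[A=24 B=48 C=49] open={R1,R2,R3,R4,R5}
Step 6: reserve R6 B 4 -> on_hand[A=40 B=48 C=55] avail[A=24 B=44 C=49] open={R1,R2,R3,R4,R5,R6}
Step 7: cancel R2 -> on_hand[A=40 B=48 C=55] avail[A=31 B=44 C=49] open={R1,R3,R4,R5,R6}
Step 8: reserve R7 A 2 -> on_hand[A=40 B=48 C=55] avail[A=29 B=44 C=49] open={R1,R3,R4,R5,R6,R7}
Step 9: commit R6 -> on_hand[A=40 B=44 C=55] avail[A=29 B=44 C=49] open={R1,R3,R4,R5,R7}
Step 10: cancel R1 -> on_hand[A=40 B=44 C=55] avail[A=32 B=44 C=49] open={R3,R4,R5,R7}
Step 11: reserve R8 A 8 -> on_hand[A=40 B=44 C=55] avail[A=24 B=44 C=49] open={R3,R4,R5,R7,R8}
Step 12: reserve R9 A 9 -> on_hand[A=40 B=44 C=55] avail[A=15 B=44 C=49] open={R3,R4,R5,R7,R8,R9}
Step 13: commit R5 -> on_hand[A=40 B=44 C=50] avail[A=15 B=44 C=49] open={R3,R4,R7,R8,R9}
Step 14: commit R8 -> on_hand[A=32 B=44 C=50] avail[A=15 B=44 C=49] open={R3,R4,R7,R9}
Step 15: reserve R10 B 1 -> on_hand[A=32 B=44 C=50] avail[A=15 B=43 C=49] open={R10,R3,R4,R7,R9}
Step 16: reserve R11 B 4 -> on_hand[A=32 B=44 C=50] avail[A=15 B=39 C=49] open={R10,R11,R3,R4,R7,R9}
Step 17: commit R10 -> on_hand[A=32 B=43 C=50] avail[A=15 B=39 C=49] open={R11,R3,R4,R7,R9}
Step 18: reserve R12 A 2 -> on_hand[A=32 B=43 C=50] avail[A=13 B=39 C=49] open={R11,R12,R3,R4,R7,R9}
Step 19: reserve R13 A 8 -> on_hand[A=32 B=43 C=50] avail[A=5 B=39 C=49] open={R11,R12,R13,R3,R4,R7,R9}
Step 20: commit R3 -> on_hand[A=26 B=43 C=50] avail[A=5 B=39 C=49] open={R11,R12,R13,R4,R7,R9}
Step 21: reserve R14 A 4 -> on_hand[A=26 B=43 C=50] avail[A=1 B=39 C=49] open={R11,R12,R13,R14,R4,R7,R9}
Step 22: reserve R15 A 1 -> on_hand[A=26 B=43 C=50] avail[A=0 B=39 C=49] open={R11,R12,R13,R14,R15,R4,R7,R9}
Step 23: cancel R7 -> on_hand[A=26 B=43 C=50] avail[A=2 B=39 C=49] open={R11,R12,R13,R14,R15,R4,R9}
Step 24: commit R14 -> on_hand[A=22 B=43 C=50] avail[A=2 B=39 C=49] open={R11,R12,R13,R15,R4,R9}
Final available[B] = 39

Answer: 39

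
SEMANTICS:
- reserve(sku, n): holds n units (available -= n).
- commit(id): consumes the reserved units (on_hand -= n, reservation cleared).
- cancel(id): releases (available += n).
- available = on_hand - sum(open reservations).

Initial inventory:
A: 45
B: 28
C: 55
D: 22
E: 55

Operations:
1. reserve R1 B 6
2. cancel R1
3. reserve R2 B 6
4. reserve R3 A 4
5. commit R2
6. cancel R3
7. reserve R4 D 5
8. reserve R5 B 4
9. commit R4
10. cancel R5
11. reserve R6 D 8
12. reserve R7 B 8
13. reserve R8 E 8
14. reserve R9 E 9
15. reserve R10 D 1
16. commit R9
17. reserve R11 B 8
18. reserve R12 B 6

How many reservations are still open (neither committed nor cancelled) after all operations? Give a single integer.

Step 1: reserve R1 B 6 -> on_hand[A=45 B=28 C=55 D=22 E=55] avail[A=45 B=22 C=55 D=22 E=55] open={R1}
Step 2: cancel R1 -> on_hand[A=45 B=28 C=55 D=22 E=55] avail[A=45 B=28 C=55 D=22 E=55] open={}
Step 3: reserve R2 B 6 -> on_hand[A=45 B=28 C=55 D=22 E=55] avail[A=45 B=22 C=55 D=22 E=55] open={R2}
Step 4: reserve R3 A 4 -> on_hand[A=45 B=28 C=55 D=22 E=55] avail[A=41 B=22 C=55 D=22 E=55] open={R2,R3}
Step 5: commit R2 -> on_hand[A=45 B=22 C=55 D=22 E=55] avail[A=41 B=22 C=55 D=22 E=55] open={R3}
Step 6: cancel R3 -> on_hand[A=45 B=22 C=55 D=22 E=55] avail[A=45 B=22 C=55 D=22 E=55] open={}
Step 7: reserve R4 D 5 -> on_hand[A=45 B=22 C=55 D=22 E=55] avail[A=45 B=22 C=55 D=17 E=55] open={R4}
Step 8: reserve R5 B 4 -> on_hand[A=45 B=22 C=55 D=22 E=55] avail[A=45 B=18 C=55 D=17 E=55] open={R4,R5}
Step 9: commit R4 -> on_hand[A=45 B=22 C=55 D=17 E=55] avail[A=45 B=18 C=55 D=17 E=55] open={R5}
Step 10: cancel R5 -> on_hand[A=45 B=22 C=55 D=17 E=55] avail[A=45 B=22 C=55 D=17 E=55] open={}
Step 11: reserve R6 D 8 -> on_hand[A=45 B=22 C=55 D=17 E=55] avail[A=45 B=22 C=55 D=9 E=55] open={R6}
Step 12: reserve R7 B 8 -> on_hand[A=45 B=22 C=55 D=17 E=55] avail[A=45 B=14 C=55 D=9 E=55] open={R6,R7}
Step 13: reserve R8 E 8 -> on_hand[A=45 B=22 C=55 D=17 E=55] avail[A=45 B=14 C=55 D=9 E=47] open={R6,R7,R8}
Step 14: reserve R9 E 9 -> on_hand[A=45 B=22 C=55 D=17 E=55] avail[A=45 B=14 C=55 D=9 E=38] open={R6,R7,R8,R9}
Step 15: reserve R10 D 1 -> on_hand[A=45 B=22 C=55 D=17 E=55] avail[A=45 B=14 C=55 D=8 E=38] open={R10,R6,R7,R8,R9}
Step 16: commit R9 -> on_hand[A=45 B=22 C=55 D=17 E=46] avail[A=45 B=14 C=55 D=8 E=38] open={R10,R6,R7,R8}
Step 17: reserve R11 B 8 -> on_hand[A=45 B=22 C=55 D=17 E=46] avail[A=45 B=6 C=55 D=8 E=38] open={R10,R11,R6,R7,R8}
Step 18: reserve R12 B 6 -> on_hand[A=45 B=22 C=55 D=17 E=46] avail[A=45 B=0 C=55 D=8 E=38] open={R10,R11,R12,R6,R7,R8}
Open reservations: ['R10', 'R11', 'R12', 'R6', 'R7', 'R8'] -> 6

Answer: 6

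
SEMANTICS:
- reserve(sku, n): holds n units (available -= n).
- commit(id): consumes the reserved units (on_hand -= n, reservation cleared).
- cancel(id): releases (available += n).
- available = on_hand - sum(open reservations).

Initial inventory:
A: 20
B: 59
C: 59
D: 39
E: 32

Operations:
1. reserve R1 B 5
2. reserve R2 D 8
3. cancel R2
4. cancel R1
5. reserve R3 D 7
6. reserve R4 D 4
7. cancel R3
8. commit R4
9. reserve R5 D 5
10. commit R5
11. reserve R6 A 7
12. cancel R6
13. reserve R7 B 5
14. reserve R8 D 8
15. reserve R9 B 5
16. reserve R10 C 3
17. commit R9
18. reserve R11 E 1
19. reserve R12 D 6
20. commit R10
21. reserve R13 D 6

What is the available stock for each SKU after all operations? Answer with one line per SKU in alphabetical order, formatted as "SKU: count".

Step 1: reserve R1 B 5 -> on_hand[A=20 B=59 C=59 D=39 E=32] avail[A=20 B=54 C=59 D=39 E=32] open={R1}
Step 2: reserve R2 D 8 -> on_hand[A=20 B=59 C=59 D=39 E=32] avail[A=20 B=54 C=59 D=31 E=32] open={R1,R2}
Step 3: cancel R2 -> on_hand[A=20 B=59 C=59 D=39 E=32] avail[A=20 B=54 C=59 D=39 E=32] open={R1}
Step 4: cancel R1 -> on_hand[A=20 B=59 C=59 D=39 E=32] avail[A=20 B=59 C=59 D=39 E=32] open={}
Step 5: reserve R3 D 7 -> on_hand[A=20 B=59 C=59 D=39 E=32] avail[A=20 B=59 C=59 D=32 E=32] open={R3}
Step 6: reserve R4 D 4 -> on_hand[A=20 B=59 C=59 D=39 E=32] avail[A=20 B=59 C=59 D=28 E=32] open={R3,R4}
Step 7: cancel R3 -> on_hand[A=20 B=59 C=59 D=39 E=32] avail[A=20 B=59 C=59 D=35 E=32] open={R4}
Step 8: commit R4 -> on_hand[A=20 B=59 C=59 D=35 E=32] avail[A=20 B=59 C=59 D=35 E=32] open={}
Step 9: reserve R5 D 5 -> on_hand[A=20 B=59 C=59 D=35 E=32] avail[A=20 B=59 C=59 D=30 E=32] open={R5}
Step 10: commit R5 -> on_hand[A=20 B=59 C=59 D=30 E=32] avail[A=20 B=59 C=59 D=30 E=32] open={}
Step 11: reserve R6 A 7 -> on_hand[A=20 B=59 C=59 D=30 E=32] avail[A=13 B=59 C=59 D=30 E=32] open={R6}
Step 12: cancel R6 -> on_hand[A=20 B=59 C=59 D=30 E=32] avail[A=20 B=59 C=59 D=30 E=32] open={}
Step 13: reserve R7 B 5 -> on_hand[A=20 B=59 C=59 D=30 E=32] avail[A=20 B=54 C=59 D=30 E=32] open={R7}
Step 14: reserve R8 D 8 -> on_hand[A=20 B=59 C=59 D=30 E=32] avail[A=20 B=54 C=59 D=22 E=32] open={R7,R8}
Step 15: reserve R9 B 5 -> on_hand[A=20 B=59 C=59 D=30 E=32] avail[A=20 B=49 C=59 D=22 E=32] open={R7,R8,R9}
Step 16: reserve R10 C 3 -> on_hand[A=20 B=59 C=59 D=30 E=32] avail[A=20 B=49 C=56 D=22 E=32] open={R10,R7,R8,R9}
Step 17: commit R9 -> on_hand[A=20 B=54 C=59 D=30 E=32] avail[A=20 B=49 C=56 D=22 E=32] open={R10,R7,R8}
Step 18: reserve R11 E 1 -> on_hand[A=20 B=54 C=59 D=30 E=32] avail[A=20 B=49 C=56 D=22 E=31] open={R10,R11,R7,R8}
Step 19: reserve R12 D 6 -> on_hand[A=20 B=54 C=59 D=30 E=32] avail[A=20 B=49 C=56 D=16 E=31] open={R10,R11,R12,R7,R8}
Step 20: commit R10 -> on_hand[A=20 B=54 C=56 D=30 E=32] avail[A=20 B=49 C=56 D=16 E=31] open={R11,R12,R7,R8}
Step 21: reserve R13 D 6 -> on_hand[A=20 B=54 C=56 D=30 E=32] avail[A=20 B=49 C=56 D=10 E=31] open={R11,R12,R13,R7,R8}

Answer: A: 20
B: 49
C: 56
D: 10
E: 31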